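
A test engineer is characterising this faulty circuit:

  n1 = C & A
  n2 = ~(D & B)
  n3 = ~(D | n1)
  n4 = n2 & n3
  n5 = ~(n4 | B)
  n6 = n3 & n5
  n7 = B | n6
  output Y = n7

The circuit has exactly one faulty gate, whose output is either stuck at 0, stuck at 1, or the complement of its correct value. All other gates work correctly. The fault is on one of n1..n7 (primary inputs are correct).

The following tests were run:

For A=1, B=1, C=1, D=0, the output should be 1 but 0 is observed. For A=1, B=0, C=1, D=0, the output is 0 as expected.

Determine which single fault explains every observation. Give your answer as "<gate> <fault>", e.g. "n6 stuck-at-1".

Fault-free values for test 1 (A=1, B=1, C=1, D=0): n1=1, n2=1, n3=0, n4=0, n5=0, n6=0, n7=1, giving Y=1. Observed 0.
Test 1: faults giving observed 0 are {n7 stuck-at-0, n7 inverted output}.
Test 2 (A=1, B=0, C=1, D=0): fault-free n1=1, n2=1, n3=0, n4=0, n5=1, n6=0, n7=0 → 0; observed 0. Eliminates n7 inverted output.
Only n7 stuck-at-0 is consistent with every test.

n7 stuck-at-0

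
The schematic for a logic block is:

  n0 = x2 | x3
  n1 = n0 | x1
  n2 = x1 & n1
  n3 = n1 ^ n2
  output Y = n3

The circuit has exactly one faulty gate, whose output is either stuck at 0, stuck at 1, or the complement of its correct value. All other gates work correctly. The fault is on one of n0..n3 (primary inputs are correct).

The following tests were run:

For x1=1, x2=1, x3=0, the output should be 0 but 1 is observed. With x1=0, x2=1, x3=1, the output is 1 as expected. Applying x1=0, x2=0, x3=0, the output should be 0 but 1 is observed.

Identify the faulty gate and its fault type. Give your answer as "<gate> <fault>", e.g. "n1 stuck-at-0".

Fault-free values for test 1 (x1=1, x2=1, x3=0): n0=1, n1=1, n2=1, n3=0, giving Y=0. Observed 1.
Test 1: faults giving observed 1 are {n2 stuck-at-0, n2 inverted output, n3 stuck-at-1, n3 inverted output}.
Test 2 (x1=0, x2=1, x3=1): fault-free n0=1, n1=1, n2=0, n3=1 → 1; observed 1. Eliminates n2 inverted output, n3 inverted output.
Test 3 (x1=0, x2=0, x3=0): fault-free n0=0, n1=0, n2=0, n3=0 → 0; observed 1. Eliminates n2 stuck-at-0.
Only n3 stuck-at-1 is consistent with every test.

n3 stuck-at-1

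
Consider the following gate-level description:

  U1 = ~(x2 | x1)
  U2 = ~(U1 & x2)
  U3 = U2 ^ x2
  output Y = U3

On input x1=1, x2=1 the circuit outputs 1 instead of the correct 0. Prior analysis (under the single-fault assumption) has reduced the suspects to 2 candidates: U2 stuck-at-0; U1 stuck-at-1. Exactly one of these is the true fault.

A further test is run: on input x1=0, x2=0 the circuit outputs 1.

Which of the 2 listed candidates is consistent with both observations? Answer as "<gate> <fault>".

U1 stuck-at-1

Evaluate each candidate on input x1=0, x2=0:
  U2 stuck-at-0: U1=1, U2=0 [stuck-at-0], U3=0 → 0 — eliminated
  U1 stuck-at-1: U1=1 [stuck-at-1], U2=1, U3=1 → 1 — matches
Only U1 stuck-at-1 reproduces the observed 1.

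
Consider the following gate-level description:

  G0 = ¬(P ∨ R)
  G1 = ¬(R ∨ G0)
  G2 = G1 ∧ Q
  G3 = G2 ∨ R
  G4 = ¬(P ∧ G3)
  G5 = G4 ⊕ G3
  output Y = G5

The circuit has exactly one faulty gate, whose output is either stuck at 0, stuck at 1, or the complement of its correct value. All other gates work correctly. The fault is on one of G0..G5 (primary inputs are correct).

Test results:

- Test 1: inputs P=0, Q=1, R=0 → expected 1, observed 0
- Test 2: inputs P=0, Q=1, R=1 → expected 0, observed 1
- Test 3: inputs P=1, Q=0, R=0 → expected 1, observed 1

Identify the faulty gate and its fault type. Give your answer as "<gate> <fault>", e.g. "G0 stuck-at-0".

G3 inverted output

Fault-free values for test 1 (P=0, Q=1, R=0): G0=1, G1=0, G2=0, G3=0, G4=1, G5=1, giving Y=1. Observed 0.
Test 1: faults giving observed 0 are {G0 stuck-at-0, G0 inverted output, G1 stuck-at-1, G1 inverted output, G2 stuck-at-1, G2 inverted output, G3 stuck-at-1, G3 inverted output, G4 stuck-at-0, G4 inverted output, G5 stuck-at-0, G5 inverted output}.
Test 2 (P=0, Q=1, R=1): fault-free G0=0, G1=0, G2=0, G3=1, G4=1, G5=0 → 0; observed 1. Eliminates G0 stuck-at-0, G0 inverted output, G1 stuck-at-1, G1 inverted output, G2 stuck-at-1, G2 inverted output, G3 stuck-at-1, G5 stuck-at-0.
Test 3 (P=1, Q=0, R=0): fault-free G0=0, G1=1, G2=0, G3=0, G4=1, G5=1 → 1; observed 1. Eliminates G4 stuck-at-0, G4 inverted output, G5 inverted output.
Only G3 inverted output is consistent with every test.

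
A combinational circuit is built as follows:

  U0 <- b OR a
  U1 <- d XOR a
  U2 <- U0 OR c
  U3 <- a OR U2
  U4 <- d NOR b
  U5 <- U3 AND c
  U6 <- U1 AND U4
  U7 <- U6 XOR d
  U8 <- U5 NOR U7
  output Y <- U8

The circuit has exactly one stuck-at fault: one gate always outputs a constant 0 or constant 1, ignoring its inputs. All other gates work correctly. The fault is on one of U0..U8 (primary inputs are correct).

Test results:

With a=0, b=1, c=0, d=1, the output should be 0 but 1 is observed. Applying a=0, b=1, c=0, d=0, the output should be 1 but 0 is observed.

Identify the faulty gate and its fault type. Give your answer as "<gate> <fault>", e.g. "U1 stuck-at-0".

U6 stuck-at-1

Fault-free values for test 1 (a=0, b=1, c=0, d=1): U0=1, U1=1, U2=1, U3=1, U4=0, U5=0, U6=0, U7=1, U8=0, giving Y=0. Observed 1.
Test 1: faults giving observed 1 are {U4 stuck-at-1, U6 stuck-at-1, U7 stuck-at-0, U8 stuck-at-1}.
Test 2 (a=0, b=1, c=0, d=0): fault-free U0=1, U1=0, U2=1, U3=1, U4=0, U5=0, U6=0, U7=0, U8=1 → 1; observed 0. Eliminates U4 stuck-at-1, U7 stuck-at-0, U8 stuck-at-1.
Only U6 stuck-at-1 is consistent with every test.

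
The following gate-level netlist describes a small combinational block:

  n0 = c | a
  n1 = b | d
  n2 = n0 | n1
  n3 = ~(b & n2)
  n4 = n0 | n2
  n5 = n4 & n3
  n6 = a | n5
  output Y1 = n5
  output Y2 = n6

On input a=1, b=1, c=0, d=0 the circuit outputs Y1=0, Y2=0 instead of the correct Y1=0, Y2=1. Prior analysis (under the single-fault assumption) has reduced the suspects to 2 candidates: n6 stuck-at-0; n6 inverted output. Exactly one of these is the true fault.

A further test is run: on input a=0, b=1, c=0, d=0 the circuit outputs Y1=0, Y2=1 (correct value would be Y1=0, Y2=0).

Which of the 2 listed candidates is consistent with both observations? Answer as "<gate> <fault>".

n6 inverted output

Evaluate each candidate on input a=0, b=1, c=0, d=0:
  n6 stuck-at-0: n0=0, n1=1, n2=1, n3=0, n4=1, n5=0, n6=0 [stuck-at-0] → Y1=0, Y2=0 — eliminated
  n6 inverted output: n0=0, n1=1, n2=1, n3=0, n4=1, n5=0, n6=1 [inverted output] → Y1=0, Y2=1 — matches
Only n6 inverted output reproduces the observed Y1=0, Y2=1.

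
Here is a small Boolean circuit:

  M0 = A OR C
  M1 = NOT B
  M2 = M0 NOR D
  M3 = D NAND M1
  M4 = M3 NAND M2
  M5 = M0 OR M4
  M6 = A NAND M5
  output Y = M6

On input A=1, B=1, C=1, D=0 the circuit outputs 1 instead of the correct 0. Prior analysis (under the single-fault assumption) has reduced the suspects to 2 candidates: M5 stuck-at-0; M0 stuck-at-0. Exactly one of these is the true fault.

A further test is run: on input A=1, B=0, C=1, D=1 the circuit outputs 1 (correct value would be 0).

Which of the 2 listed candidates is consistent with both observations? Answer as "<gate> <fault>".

Evaluate each candidate on input A=1, B=0, C=1, D=1:
  M5 stuck-at-0: M0=1, M1=1, M2=0, M3=0, M4=1, M5=0 [stuck-at-0], M6=1 → 1 — matches
  M0 stuck-at-0: M0=0 [stuck-at-0], M1=1, M2=0, M3=0, M4=1, M5=1, M6=0 → 0 — eliminated
Only M5 stuck-at-0 reproduces the observed 1.

M5 stuck-at-0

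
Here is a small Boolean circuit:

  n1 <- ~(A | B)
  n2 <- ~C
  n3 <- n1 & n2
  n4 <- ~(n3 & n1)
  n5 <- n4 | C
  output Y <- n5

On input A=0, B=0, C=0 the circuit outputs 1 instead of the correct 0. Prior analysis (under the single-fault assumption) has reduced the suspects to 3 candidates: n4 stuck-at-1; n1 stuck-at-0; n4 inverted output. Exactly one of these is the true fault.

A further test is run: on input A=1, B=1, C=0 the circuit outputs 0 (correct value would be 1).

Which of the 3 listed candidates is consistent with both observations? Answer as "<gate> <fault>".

n4 inverted output

Evaluate each candidate on input A=1, B=1, C=0:
  n4 stuck-at-1: n1=0, n2=1, n3=0, n4=1 [stuck-at-1], n5=1 → 1 — eliminated
  n1 stuck-at-0: n1=0 [stuck-at-0], n2=1, n3=0, n4=1, n5=1 → 1 — eliminated
  n4 inverted output: n1=0, n2=1, n3=0, n4=0 [inverted output], n5=0 → 0 — matches
Only n4 inverted output reproduces the observed 0.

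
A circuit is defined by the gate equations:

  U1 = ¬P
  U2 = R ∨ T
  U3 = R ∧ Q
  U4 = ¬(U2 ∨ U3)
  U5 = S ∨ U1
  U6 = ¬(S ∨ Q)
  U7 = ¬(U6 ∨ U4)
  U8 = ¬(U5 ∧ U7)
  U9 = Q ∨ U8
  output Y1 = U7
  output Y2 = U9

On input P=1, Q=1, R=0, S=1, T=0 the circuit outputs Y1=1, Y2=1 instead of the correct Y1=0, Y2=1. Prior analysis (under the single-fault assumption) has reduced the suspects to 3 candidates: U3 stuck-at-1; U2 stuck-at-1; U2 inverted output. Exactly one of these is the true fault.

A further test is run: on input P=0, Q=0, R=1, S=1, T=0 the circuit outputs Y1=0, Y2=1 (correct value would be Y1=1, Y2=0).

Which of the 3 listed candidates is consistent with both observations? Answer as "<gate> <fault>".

Evaluate each candidate on input P=0, Q=0, R=1, S=1, T=0:
  U3 stuck-at-1: U1=1, U2=1, U3=1 [stuck-at-1], U4=0, U5=1, U6=0, U7=1, U8=0, U9=0 → Y1=1, Y2=0 — eliminated
  U2 stuck-at-1: U1=1, U2=1 [stuck-at-1], U3=0, U4=0, U5=1, U6=0, U7=1, U8=0, U9=0 → Y1=1, Y2=0 — eliminated
  U2 inverted output: U1=1, U2=0 [inverted output], U3=0, U4=1, U5=1, U6=0, U7=0, U8=1, U9=1 → Y1=0, Y2=1 — matches
Only U2 inverted output reproduces the observed Y1=0, Y2=1.

U2 inverted output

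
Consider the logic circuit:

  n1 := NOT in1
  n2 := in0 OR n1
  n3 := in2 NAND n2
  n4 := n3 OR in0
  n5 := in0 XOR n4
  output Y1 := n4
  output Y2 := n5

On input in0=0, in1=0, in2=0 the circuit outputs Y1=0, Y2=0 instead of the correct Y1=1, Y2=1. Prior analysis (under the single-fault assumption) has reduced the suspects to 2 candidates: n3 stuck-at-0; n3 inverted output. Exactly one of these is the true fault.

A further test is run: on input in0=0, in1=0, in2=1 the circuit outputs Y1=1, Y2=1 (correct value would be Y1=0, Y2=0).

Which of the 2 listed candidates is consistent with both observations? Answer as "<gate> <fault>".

Evaluate each candidate on input in0=0, in1=0, in2=1:
  n3 stuck-at-0: n1=1, n2=1, n3=0 [stuck-at-0], n4=0, n5=0 → Y1=0, Y2=0 — eliminated
  n3 inverted output: n1=1, n2=1, n3=1 [inverted output], n4=1, n5=1 → Y1=1, Y2=1 — matches
Only n3 inverted output reproduces the observed Y1=1, Y2=1.

n3 inverted output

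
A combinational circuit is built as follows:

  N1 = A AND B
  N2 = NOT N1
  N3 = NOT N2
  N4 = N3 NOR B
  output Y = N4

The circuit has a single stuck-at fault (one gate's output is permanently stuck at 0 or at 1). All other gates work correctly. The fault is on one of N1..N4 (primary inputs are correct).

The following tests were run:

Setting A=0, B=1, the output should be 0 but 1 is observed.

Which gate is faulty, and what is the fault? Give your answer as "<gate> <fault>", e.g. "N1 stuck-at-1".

N4 stuck-at-1

Fault-free values for test 1 (A=0, B=1): N1=0, N2=1, N3=0, N4=0, giving Y=0. Observed 1.
Test 1: faults giving observed 1 are {N4 stuck-at-1}.
Only N4 stuck-at-1 is consistent with every test.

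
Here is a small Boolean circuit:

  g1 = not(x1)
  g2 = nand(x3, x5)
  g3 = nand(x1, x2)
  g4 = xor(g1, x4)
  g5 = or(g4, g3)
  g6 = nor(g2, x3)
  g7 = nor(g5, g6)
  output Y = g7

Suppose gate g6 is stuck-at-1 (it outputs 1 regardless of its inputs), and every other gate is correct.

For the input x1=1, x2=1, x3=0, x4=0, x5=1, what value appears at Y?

Propagate with g6 forced: g1=0, g2=1, g3=0, g4=0, g5=0, g6=1 [stuck-at-1], g7=0.
So Y = 0. (Without the fault it would be 1.)

0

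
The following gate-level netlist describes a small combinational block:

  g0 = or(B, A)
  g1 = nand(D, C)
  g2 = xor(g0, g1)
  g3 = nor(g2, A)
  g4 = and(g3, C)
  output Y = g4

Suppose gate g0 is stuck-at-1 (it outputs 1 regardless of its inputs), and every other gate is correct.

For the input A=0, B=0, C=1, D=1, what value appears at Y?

0

Propagate with g0 forced: g0=1 [stuck-at-1], g1=0, g2=1, g3=0, g4=0.
So Y = 0. (Without the fault it would be 1.)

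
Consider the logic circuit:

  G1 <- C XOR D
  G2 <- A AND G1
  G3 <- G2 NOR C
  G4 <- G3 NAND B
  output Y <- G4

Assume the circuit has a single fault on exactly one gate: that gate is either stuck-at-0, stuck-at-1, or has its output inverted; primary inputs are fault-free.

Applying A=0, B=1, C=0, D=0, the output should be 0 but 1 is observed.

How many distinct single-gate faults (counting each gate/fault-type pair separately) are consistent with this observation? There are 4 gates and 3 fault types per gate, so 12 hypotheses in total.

6

Fault-free: G1=0, G2=0, G3=1, G4=0 → 0. Observed 1.
  G1 stuck-at-0: output 0 ✗
  G1 stuck-at-1: output 0 ✗
  G1 inverted output: output 0 ✗
  G2 stuck-at-0: output 0 ✗
  G2 stuck-at-1: output 1 ✓
  G2 inverted output: output 1 ✓
  G3 stuck-at-0: output 1 ✓
  G3 stuck-at-1: output 0 ✗
  G3 inverted output: output 1 ✓
  G4 stuck-at-0: output 0 ✗
  G4 stuck-at-1: output 1 ✓
  G4 inverted output: output 1 ✓
Consistent faults: {G2 stuck-at-1, G2 inverted output, G3 stuck-at-0, G3 inverted output, G4 stuck-at-1, G4 inverted output} — 6 in all.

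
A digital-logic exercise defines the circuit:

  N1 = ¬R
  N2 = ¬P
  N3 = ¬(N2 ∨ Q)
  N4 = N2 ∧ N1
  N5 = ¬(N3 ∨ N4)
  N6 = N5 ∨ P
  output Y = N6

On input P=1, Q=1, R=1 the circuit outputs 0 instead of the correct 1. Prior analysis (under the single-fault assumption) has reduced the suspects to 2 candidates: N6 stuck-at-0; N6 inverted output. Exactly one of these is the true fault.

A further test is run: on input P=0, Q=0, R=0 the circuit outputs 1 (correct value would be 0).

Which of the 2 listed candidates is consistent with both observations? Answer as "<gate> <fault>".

Evaluate each candidate on input P=0, Q=0, R=0:
  N6 stuck-at-0: N1=1, N2=1, N3=0, N4=1, N5=0, N6=0 [stuck-at-0] → 0 — eliminated
  N6 inverted output: N1=1, N2=1, N3=0, N4=1, N5=0, N6=1 [inverted output] → 1 — matches
Only N6 inverted output reproduces the observed 1.

N6 inverted output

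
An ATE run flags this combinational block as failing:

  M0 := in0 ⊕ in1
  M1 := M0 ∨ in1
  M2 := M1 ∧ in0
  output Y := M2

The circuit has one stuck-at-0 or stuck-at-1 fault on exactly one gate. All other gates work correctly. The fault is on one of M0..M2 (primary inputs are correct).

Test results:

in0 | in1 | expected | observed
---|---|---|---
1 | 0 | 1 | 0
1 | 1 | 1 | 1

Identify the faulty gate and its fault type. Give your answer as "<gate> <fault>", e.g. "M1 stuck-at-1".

M0 stuck-at-0

Fault-free values for test 1 (in0=1, in1=0): M0=1, M1=1, M2=1, giving Y=1. Observed 0.
Test 1: faults giving observed 0 are {M0 stuck-at-0, M1 stuck-at-0, M2 stuck-at-0}.
Test 2 (in0=1, in1=1): fault-free M0=0, M1=1, M2=1 → 1; observed 1. Eliminates M1 stuck-at-0, M2 stuck-at-0.
Only M0 stuck-at-0 is consistent with every test.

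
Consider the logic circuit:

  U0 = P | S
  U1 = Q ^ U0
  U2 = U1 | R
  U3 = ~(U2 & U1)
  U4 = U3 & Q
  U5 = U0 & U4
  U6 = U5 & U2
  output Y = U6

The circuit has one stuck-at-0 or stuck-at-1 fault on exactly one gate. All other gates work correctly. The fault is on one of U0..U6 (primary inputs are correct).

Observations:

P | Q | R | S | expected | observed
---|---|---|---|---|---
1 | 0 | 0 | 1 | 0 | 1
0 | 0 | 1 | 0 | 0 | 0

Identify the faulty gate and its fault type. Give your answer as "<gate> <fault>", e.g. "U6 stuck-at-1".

Fault-free values for test 1 (P=1, Q=0, R=0, S=1): U0=1, U1=1, U2=1, U3=0, U4=0, U5=0, U6=0, giving Y=0. Observed 1.
Test 1: faults giving observed 1 are {U4 stuck-at-1, U5 stuck-at-1, U6 stuck-at-1}.
Test 2 (P=0, Q=0, R=1, S=0): fault-free U0=0, U1=0, U2=1, U3=1, U4=0, U5=0, U6=0 → 0; observed 0. Eliminates U5 stuck-at-1, U6 stuck-at-1.
Only U4 stuck-at-1 is consistent with every test.

U4 stuck-at-1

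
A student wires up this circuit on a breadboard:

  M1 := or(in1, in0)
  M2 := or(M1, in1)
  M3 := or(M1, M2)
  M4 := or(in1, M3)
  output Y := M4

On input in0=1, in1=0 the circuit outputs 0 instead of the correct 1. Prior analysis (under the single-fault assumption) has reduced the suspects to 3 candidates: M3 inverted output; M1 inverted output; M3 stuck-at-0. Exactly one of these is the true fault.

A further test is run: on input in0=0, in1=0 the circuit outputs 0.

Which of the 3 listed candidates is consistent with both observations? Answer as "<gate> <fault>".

Evaluate each candidate on input in0=0, in1=0:
  M3 inverted output: M1=0, M2=0, M3=1 [inverted output], M4=1 → 1 — eliminated
  M1 inverted output: M1=1 [inverted output], M2=1, M3=1, M4=1 → 1 — eliminated
  M3 stuck-at-0: M1=0, M2=0, M3=0 [stuck-at-0], M4=0 → 0 — matches
Only M3 stuck-at-0 reproduces the observed 0.

M3 stuck-at-0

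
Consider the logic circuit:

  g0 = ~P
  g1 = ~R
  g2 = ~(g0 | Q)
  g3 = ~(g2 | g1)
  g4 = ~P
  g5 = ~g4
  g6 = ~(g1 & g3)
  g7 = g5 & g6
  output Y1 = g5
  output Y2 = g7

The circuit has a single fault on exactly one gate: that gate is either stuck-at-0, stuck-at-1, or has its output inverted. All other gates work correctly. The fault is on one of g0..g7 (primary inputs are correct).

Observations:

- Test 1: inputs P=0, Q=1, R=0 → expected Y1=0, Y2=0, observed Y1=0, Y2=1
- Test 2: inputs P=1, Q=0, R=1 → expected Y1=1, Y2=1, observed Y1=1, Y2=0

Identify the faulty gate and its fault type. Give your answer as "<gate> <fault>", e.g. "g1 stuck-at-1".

Fault-free values for test 1 (P=0, Q=1, R=0): g0=1, g1=1, g2=0, g3=0, g4=1, g5=0, g6=1, g7=0, giving Y1=0, Y2=0. Observed Y1=0, Y2=1.
Test 1: faults giving observed Y1=0, Y2=1 are {g7 stuck-at-1, g7 inverted output}.
Test 2 (P=1, Q=0, R=1): fault-free g0=0, g1=0, g2=1, g3=0, g4=0, g5=1, g6=1, g7=1 → Y1=1, Y2=1; observed Y1=1, Y2=0. Eliminates g7 stuck-at-1.
Only g7 inverted output is consistent with every test.

g7 inverted output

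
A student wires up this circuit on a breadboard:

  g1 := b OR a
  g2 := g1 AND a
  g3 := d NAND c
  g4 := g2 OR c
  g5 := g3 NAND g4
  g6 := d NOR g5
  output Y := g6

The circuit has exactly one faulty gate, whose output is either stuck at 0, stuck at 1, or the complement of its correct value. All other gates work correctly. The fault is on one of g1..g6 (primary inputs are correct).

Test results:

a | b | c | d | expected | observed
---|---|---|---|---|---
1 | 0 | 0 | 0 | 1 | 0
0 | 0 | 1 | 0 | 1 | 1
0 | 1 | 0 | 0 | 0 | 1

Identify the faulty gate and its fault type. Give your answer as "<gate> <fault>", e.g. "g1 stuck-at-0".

g2 inverted output

Fault-free values for test 1 (a=1, b=0, c=0, d=0): g1=1, g2=1, g3=1, g4=1, g5=0, g6=1, giving Y=1. Observed 0.
Test 1: faults giving observed 0 are {g1 stuck-at-0, g1 inverted output, g2 stuck-at-0, g2 inverted output, g3 stuck-at-0, g3 inverted output, g4 stuck-at-0, g4 inverted output, g5 stuck-at-1, g5 inverted output, g6 stuck-at-0, g6 inverted output}.
Test 2 (a=0, b=0, c=1, d=0): fault-free g1=0, g2=0, g3=1, g4=1, g5=0, g6=1 → 1; observed 1. Eliminates g3 stuck-at-0, g3 inverted output, g4 stuck-at-0, g4 inverted output, g5 stuck-at-1, g5 inverted output, g6 stuck-at-0, g6 inverted output.
Test 3 (a=0, b=1, c=0, d=0): fault-free g1=1, g2=0, g3=1, g4=0, g5=1, g6=0 → 0; observed 1. Eliminates g1 stuck-at-0, g1 inverted output, g2 stuck-at-0.
Only g2 inverted output is consistent with every test.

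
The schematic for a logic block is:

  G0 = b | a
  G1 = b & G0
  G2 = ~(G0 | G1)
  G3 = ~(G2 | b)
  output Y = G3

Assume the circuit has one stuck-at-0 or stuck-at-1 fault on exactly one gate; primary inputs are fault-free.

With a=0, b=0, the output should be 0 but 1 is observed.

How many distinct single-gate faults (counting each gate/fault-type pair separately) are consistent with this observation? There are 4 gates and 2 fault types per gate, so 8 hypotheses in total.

Fault-free: G0=0, G1=0, G2=1, G3=0 → 0. Observed 1.
  G0 stuck-at-0: output 0 ✗
  G0 stuck-at-1: output 1 ✓
  G1 stuck-at-0: output 0 ✗
  G1 stuck-at-1: output 1 ✓
  G2 stuck-at-0: output 1 ✓
  G2 stuck-at-1: output 0 ✗
  G3 stuck-at-0: output 0 ✗
  G3 stuck-at-1: output 1 ✓
Consistent faults: {G0 stuck-at-1, G1 stuck-at-1, G2 stuck-at-0, G3 stuck-at-1} — 4 in all.

4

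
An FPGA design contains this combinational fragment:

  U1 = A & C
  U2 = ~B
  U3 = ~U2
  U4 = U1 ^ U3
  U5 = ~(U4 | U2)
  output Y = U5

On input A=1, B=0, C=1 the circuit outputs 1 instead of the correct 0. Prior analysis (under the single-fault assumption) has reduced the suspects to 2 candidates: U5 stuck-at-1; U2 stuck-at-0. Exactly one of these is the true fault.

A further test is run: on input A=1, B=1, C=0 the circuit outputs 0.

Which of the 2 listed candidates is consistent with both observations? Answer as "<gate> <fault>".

Evaluate each candidate on input A=1, B=1, C=0:
  U5 stuck-at-1: U1=0, U2=0, U3=1, U4=1, U5=1 [stuck-at-1] → 1 — eliminated
  U2 stuck-at-0: U1=0, U2=0 [stuck-at-0], U3=1, U4=1, U5=0 → 0 — matches
Only U2 stuck-at-0 reproduces the observed 0.

U2 stuck-at-0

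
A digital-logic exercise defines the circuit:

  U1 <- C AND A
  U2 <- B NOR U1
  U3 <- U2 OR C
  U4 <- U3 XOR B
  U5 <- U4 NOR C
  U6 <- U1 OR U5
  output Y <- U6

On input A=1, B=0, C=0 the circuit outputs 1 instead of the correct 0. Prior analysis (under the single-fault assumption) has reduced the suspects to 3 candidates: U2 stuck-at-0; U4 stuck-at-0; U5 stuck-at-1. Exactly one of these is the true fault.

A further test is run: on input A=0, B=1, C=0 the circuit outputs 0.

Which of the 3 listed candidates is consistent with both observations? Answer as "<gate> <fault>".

U2 stuck-at-0

Evaluate each candidate on input A=0, B=1, C=0:
  U2 stuck-at-0: U1=0, U2=0 [stuck-at-0], U3=0, U4=1, U5=0, U6=0 → 0 — matches
  U4 stuck-at-0: U1=0, U2=0, U3=0, U4=0 [stuck-at-0], U5=1, U6=1 → 1 — eliminated
  U5 stuck-at-1: U1=0, U2=0, U3=0, U4=1, U5=1 [stuck-at-1], U6=1 → 1 — eliminated
Only U2 stuck-at-0 reproduces the observed 0.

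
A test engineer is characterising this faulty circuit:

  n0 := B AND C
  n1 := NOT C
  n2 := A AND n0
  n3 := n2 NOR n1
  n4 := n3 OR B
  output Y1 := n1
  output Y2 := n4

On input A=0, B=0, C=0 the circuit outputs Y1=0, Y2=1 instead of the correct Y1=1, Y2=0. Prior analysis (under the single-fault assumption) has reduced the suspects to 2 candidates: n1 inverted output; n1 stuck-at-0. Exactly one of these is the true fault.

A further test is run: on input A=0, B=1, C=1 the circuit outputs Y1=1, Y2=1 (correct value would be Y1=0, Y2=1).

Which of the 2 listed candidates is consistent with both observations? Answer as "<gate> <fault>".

Evaluate each candidate on input A=0, B=1, C=1:
  n1 inverted output: n0=1, n1=1 [inverted output], n2=0, n3=0, n4=1 → Y1=1, Y2=1 — matches
  n1 stuck-at-0: n0=1, n1=0 [stuck-at-0], n2=0, n3=1, n4=1 → Y1=0, Y2=1 — eliminated
Only n1 inverted output reproduces the observed Y1=1, Y2=1.

n1 inverted output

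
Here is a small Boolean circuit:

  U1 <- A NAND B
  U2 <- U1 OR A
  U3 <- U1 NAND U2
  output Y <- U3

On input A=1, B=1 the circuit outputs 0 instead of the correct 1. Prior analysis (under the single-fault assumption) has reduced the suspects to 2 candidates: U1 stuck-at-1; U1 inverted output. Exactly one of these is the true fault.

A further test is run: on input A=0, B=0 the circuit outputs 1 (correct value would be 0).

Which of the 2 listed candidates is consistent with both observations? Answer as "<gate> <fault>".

Evaluate each candidate on input A=0, B=0:
  U1 stuck-at-1: U1=1 [stuck-at-1], U2=1, U3=0 → 0 — eliminated
  U1 inverted output: U1=0 [inverted output], U2=0, U3=1 → 1 — matches
Only U1 inverted output reproduces the observed 1.

U1 inverted output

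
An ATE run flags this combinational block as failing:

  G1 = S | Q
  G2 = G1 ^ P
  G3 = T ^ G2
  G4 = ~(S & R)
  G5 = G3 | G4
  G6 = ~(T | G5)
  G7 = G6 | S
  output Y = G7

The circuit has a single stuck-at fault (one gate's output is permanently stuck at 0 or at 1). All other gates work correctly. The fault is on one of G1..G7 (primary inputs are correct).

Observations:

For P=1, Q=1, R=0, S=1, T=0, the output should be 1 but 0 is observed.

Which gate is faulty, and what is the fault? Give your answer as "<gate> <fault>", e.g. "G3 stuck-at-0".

Fault-free values for test 1 (P=1, Q=1, R=0, S=1, T=0): G1=1, G2=0, G3=0, G4=1, G5=1, G6=0, G7=1, giving Y=1. Observed 0.
Test 1: faults giving observed 0 are {G7 stuck-at-0}.
Only G7 stuck-at-0 is consistent with every test.

G7 stuck-at-0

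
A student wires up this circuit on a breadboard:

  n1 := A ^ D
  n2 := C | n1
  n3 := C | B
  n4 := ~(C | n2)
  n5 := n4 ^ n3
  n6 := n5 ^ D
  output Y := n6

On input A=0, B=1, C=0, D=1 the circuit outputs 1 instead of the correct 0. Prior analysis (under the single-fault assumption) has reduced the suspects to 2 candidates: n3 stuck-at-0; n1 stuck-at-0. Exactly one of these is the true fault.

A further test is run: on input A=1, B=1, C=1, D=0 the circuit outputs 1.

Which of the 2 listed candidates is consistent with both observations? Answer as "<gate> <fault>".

n1 stuck-at-0

Evaluate each candidate on input A=1, B=1, C=1, D=0:
  n3 stuck-at-0: n1=1, n2=1, n3=0 [stuck-at-0], n4=0, n5=0, n6=0 → 0 — eliminated
  n1 stuck-at-0: n1=0 [stuck-at-0], n2=1, n3=1, n4=0, n5=1, n6=1 → 1 — matches
Only n1 stuck-at-0 reproduces the observed 1.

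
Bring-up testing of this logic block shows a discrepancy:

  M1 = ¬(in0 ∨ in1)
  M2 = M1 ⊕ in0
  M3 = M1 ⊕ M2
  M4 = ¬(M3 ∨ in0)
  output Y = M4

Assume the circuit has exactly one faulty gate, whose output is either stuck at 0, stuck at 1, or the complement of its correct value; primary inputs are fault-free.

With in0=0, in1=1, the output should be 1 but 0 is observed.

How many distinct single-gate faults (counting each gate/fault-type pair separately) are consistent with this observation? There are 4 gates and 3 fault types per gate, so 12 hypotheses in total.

Fault-free: M1=0, M2=0, M3=0, M4=1 → 1. Observed 0.
  M1 stuck-at-0: output 1 ✗
  M1 stuck-at-1: output 1 ✗
  M1 inverted output: output 1 ✗
  M2 stuck-at-0: output 1 ✗
  M2 stuck-at-1: output 0 ✓
  M2 inverted output: output 0 ✓
  M3 stuck-at-0: output 1 ✗
  M3 stuck-at-1: output 0 ✓
  M3 inverted output: output 0 ✓
  M4 stuck-at-0: output 0 ✓
  M4 stuck-at-1: output 1 ✗
  M4 inverted output: output 0 ✓
Consistent faults: {M2 stuck-at-1, M2 inverted output, M3 stuck-at-1, M3 inverted output, M4 stuck-at-0, M4 inverted output} — 6 in all.

6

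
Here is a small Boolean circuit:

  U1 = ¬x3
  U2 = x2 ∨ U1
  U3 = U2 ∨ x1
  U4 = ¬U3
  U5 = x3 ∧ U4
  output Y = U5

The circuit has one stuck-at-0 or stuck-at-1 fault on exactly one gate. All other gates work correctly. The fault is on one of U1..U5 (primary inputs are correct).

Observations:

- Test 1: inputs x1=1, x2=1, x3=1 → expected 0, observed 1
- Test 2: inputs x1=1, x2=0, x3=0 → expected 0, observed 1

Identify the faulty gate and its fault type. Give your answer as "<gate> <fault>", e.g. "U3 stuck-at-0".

Fault-free values for test 1 (x1=1, x2=1, x3=1): U1=0, U2=1, U3=1, U4=0, U5=0, giving Y=0. Observed 1.
Test 1: faults giving observed 1 are {U3 stuck-at-0, U4 stuck-at-1, U5 stuck-at-1}.
Test 2 (x1=1, x2=0, x3=0): fault-free U1=1, U2=1, U3=1, U4=0, U5=0 → 0; observed 1. Eliminates U3 stuck-at-0, U4 stuck-at-1.
Only U5 stuck-at-1 is consistent with every test.

U5 stuck-at-1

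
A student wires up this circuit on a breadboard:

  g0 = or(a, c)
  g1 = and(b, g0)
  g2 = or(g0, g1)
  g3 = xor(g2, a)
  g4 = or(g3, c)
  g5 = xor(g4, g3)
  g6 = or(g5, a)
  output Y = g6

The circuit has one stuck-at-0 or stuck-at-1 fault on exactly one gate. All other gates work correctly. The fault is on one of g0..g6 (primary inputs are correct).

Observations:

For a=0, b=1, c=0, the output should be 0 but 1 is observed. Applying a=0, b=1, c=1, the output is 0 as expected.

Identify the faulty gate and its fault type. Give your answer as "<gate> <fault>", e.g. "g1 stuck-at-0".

g4 stuck-at-1

Fault-free values for test 1 (a=0, b=1, c=0): g0=0, g1=0, g2=0, g3=0, g4=0, g5=0, g6=0, giving Y=0. Observed 1.
Test 1: faults giving observed 1 are {g4 stuck-at-1, g5 stuck-at-1, g6 stuck-at-1}.
Test 2 (a=0, b=1, c=1): fault-free g0=1, g1=1, g2=1, g3=1, g4=1, g5=0, g6=0 → 0; observed 0. Eliminates g5 stuck-at-1, g6 stuck-at-1.
Only g4 stuck-at-1 is consistent with every test.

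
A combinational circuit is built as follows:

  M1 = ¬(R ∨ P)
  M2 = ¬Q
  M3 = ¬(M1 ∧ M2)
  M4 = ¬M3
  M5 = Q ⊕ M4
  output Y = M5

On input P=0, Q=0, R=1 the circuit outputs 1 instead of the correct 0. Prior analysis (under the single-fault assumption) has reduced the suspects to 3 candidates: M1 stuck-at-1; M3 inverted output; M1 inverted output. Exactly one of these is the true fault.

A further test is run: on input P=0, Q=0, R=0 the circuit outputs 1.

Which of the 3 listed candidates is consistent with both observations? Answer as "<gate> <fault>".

Evaluate each candidate on input P=0, Q=0, R=0:
  M1 stuck-at-1: M1=1 [stuck-at-1], M2=1, M3=0, M4=1, M5=1 → 1 — matches
  M3 inverted output: M1=1, M2=1, M3=1 [inverted output], M4=0, M5=0 → 0 — eliminated
  M1 inverted output: M1=0 [inverted output], M2=1, M3=1, M4=0, M5=0 → 0 — eliminated
Only M1 stuck-at-1 reproduces the observed 1.

M1 stuck-at-1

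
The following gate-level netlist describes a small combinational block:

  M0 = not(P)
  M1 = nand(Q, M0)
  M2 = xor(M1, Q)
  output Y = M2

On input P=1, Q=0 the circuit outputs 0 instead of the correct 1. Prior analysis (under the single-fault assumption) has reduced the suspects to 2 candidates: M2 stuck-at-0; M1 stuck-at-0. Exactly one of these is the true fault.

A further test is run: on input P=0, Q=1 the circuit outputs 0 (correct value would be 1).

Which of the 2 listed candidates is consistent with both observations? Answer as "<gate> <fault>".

Evaluate each candidate on input P=0, Q=1:
  M2 stuck-at-0: M0=1, M1=0, M2=0 [stuck-at-0] → 0 — matches
  M1 stuck-at-0: M0=1, M1=0 [stuck-at-0], M2=1 → 1 — eliminated
Only M2 stuck-at-0 reproduces the observed 0.

M2 stuck-at-0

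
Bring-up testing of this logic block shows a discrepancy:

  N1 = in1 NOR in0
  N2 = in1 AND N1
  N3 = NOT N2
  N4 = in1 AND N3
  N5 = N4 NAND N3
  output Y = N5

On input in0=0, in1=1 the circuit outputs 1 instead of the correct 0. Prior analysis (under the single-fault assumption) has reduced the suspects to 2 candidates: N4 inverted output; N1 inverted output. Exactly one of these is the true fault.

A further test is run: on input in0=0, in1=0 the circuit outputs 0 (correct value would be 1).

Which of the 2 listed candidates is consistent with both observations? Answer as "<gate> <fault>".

N4 inverted output

Evaluate each candidate on input in0=0, in1=0:
  N4 inverted output: N1=1, N2=0, N3=1, N4=1 [inverted output], N5=0 → 0 — matches
  N1 inverted output: N1=0 [inverted output], N2=0, N3=1, N4=0, N5=1 → 1 — eliminated
Only N4 inverted output reproduces the observed 0.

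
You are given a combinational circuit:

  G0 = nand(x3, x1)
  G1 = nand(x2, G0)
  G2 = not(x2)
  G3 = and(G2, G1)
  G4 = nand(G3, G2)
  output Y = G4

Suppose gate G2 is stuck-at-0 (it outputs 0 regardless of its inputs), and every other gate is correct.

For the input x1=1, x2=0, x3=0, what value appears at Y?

Propagate with G2 forced: G0=1, G1=1, G2=0 [stuck-at-0], G3=0, G4=1.
So Y = 1. (Without the fault it would be 0.)

1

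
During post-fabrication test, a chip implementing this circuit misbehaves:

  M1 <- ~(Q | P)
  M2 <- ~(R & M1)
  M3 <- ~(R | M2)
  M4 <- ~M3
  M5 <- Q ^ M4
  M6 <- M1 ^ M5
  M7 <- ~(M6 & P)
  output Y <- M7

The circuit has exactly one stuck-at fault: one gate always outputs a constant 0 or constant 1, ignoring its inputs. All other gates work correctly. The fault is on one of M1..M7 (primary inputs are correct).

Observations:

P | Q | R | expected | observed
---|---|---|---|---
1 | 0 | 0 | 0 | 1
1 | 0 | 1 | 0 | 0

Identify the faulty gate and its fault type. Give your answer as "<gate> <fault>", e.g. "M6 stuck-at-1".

Fault-free values for test 1 (P=1, Q=0, R=0): M1=0, M2=1, M3=0, M4=1, M5=1, M6=1, M7=0, giving Y=0. Observed 1.
Test 1: faults giving observed 1 are {M1 stuck-at-1, M2 stuck-at-0, M3 stuck-at-1, M4 stuck-at-0, M5 stuck-at-0, M6 stuck-at-0, M7 stuck-at-1}.
Test 2 (P=1, Q=0, R=1): fault-free M1=0, M2=1, M3=0, M4=1, M5=1, M6=1, M7=0 → 0; observed 0. Eliminates M1 stuck-at-1, M3 stuck-at-1, M4 stuck-at-0, M5 stuck-at-0, M6 stuck-at-0, M7 stuck-at-1.
Only M2 stuck-at-0 is consistent with every test.

M2 stuck-at-0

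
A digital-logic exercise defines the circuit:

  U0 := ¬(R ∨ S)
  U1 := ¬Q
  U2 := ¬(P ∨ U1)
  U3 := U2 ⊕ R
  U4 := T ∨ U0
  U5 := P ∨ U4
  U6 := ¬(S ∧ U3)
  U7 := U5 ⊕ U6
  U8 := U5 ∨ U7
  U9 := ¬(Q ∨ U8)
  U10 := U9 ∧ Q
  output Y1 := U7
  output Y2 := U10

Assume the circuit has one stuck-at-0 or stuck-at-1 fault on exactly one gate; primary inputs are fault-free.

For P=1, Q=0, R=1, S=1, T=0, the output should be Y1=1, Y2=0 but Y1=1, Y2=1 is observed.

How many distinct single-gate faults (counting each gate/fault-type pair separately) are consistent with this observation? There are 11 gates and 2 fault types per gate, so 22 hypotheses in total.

1

Fault-free: U0=0, U1=1, U2=0, U3=1, U4=0, U5=1, U6=0, U7=1, U8=1, U9=0, U10=0 → Y1=1, Y2=0. Observed Y1=1, Y2=1.
  U0: none of the 2 fault types match ✗
  U1: none of the 2 fault types match ✗
  U2: none of the 2 fault types match ✗
  U3: none of the 2 fault types match ✗
  U4: none of the 2 fault types match ✗
  U5: none of the 2 fault types match ✗
  U6: none of the 2 fault types match ✗
  U7: none of the 2 fault types match ✗
  U8: none of the 2 fault types match ✗
  U9: none of the 2 fault types match ✗
  U10: stuck-at-1 ✓; others ✗
Consistent faults: {U10 stuck-at-1} — 1 in all.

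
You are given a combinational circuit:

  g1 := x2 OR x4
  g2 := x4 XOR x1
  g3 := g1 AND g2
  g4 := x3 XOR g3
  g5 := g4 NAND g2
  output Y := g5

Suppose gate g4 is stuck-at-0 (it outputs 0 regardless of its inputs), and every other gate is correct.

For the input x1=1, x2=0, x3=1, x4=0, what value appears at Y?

Propagate with g4 forced: g1=0, g2=1, g3=0, g4=0 [stuck-at-0], g5=1.
So Y = 1. (Without the fault it would be 0.)

1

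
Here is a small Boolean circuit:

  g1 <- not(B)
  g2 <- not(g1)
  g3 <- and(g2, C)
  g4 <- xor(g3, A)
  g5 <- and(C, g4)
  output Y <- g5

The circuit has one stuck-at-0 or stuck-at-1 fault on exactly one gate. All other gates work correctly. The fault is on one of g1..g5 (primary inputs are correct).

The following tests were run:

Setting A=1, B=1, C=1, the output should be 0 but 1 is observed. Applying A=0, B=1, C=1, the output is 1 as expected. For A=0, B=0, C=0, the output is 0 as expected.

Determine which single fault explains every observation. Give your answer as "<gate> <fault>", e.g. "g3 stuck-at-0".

Fault-free values for test 1 (A=1, B=1, C=1): g1=0, g2=1, g3=1, g4=0, g5=0, giving Y=0. Observed 1.
Test 1: faults giving observed 1 are {g1 stuck-at-1, g2 stuck-at-0, g3 stuck-at-0, g4 stuck-at-1, g5 stuck-at-1}.
Test 2 (A=0, B=1, C=1): fault-free g1=0, g2=1, g3=1, g4=1, g5=1 → 1; observed 1. Eliminates g1 stuck-at-1, g2 stuck-at-0, g3 stuck-at-0.
Test 3 (A=0, B=0, C=0): fault-free g1=1, g2=0, g3=0, g4=0, g5=0 → 0; observed 0. Eliminates g5 stuck-at-1.
Only g4 stuck-at-1 is consistent with every test.

g4 stuck-at-1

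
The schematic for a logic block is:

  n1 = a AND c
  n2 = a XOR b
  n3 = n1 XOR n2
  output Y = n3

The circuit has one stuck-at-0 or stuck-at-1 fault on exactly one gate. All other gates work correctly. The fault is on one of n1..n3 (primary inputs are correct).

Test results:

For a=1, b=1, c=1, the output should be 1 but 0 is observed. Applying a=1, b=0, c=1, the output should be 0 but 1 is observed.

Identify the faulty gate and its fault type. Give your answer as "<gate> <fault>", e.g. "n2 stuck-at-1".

Fault-free values for test 1 (a=1, b=1, c=1): n1=1, n2=0, n3=1, giving Y=1. Observed 0.
Test 1: faults giving observed 0 are {n1 stuck-at-0, n2 stuck-at-1, n3 stuck-at-0}.
Test 2 (a=1, b=0, c=1): fault-free n1=1, n2=1, n3=0 → 0; observed 1. Eliminates n2 stuck-at-1, n3 stuck-at-0.
Only n1 stuck-at-0 is consistent with every test.

n1 stuck-at-0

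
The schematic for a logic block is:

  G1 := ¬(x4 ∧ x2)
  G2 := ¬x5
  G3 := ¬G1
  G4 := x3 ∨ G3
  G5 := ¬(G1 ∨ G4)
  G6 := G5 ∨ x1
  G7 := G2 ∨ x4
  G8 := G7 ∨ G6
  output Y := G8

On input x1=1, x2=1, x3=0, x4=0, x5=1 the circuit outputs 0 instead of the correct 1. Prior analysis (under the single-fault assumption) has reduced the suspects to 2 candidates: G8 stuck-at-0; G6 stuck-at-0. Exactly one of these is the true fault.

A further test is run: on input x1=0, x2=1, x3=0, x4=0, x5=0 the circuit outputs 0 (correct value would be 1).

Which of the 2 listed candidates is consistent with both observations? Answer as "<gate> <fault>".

G8 stuck-at-0

Evaluate each candidate on input x1=0, x2=1, x3=0, x4=0, x5=0:
  G8 stuck-at-0: G1=1, G2=1, G3=0, G4=0, G5=0, G6=0, G7=1, G8=0 [stuck-at-0] → 0 — matches
  G6 stuck-at-0: G1=1, G2=1, G3=0, G4=0, G5=0, G6=0 [stuck-at-0], G7=1, G8=1 → 1 — eliminated
Only G8 stuck-at-0 reproduces the observed 0.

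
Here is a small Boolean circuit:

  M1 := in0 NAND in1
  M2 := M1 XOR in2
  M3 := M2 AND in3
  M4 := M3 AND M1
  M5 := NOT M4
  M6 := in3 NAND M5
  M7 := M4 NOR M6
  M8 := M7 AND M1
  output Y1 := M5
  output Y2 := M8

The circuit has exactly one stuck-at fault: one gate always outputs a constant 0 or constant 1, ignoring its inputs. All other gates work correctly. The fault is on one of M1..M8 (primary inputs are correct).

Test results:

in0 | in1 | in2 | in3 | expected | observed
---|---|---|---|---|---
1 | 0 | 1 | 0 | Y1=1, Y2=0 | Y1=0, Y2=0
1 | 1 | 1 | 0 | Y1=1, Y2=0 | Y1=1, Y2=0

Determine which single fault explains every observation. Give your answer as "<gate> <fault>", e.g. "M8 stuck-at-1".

Fault-free values for test 1 (in0=1, in1=0, in2=1, in3=0): M1=1, M2=0, M3=0, M4=0, M5=1, M6=1, M7=0, M8=0, giving Y1=1, Y2=0. Observed Y1=0, Y2=0.
Test 1: faults giving observed Y1=0, Y2=0 are {M3 stuck-at-1, M4 stuck-at-1, M5 stuck-at-0}.
Test 2 (in0=1, in1=1, in2=1, in3=0): fault-free M1=0, M2=1, M3=0, M4=0, M5=1, M6=1, M7=0, M8=0 → Y1=1, Y2=0; observed Y1=1, Y2=0. Eliminates M4 stuck-at-1, M5 stuck-at-0.
Only M3 stuck-at-1 is consistent with every test.

M3 stuck-at-1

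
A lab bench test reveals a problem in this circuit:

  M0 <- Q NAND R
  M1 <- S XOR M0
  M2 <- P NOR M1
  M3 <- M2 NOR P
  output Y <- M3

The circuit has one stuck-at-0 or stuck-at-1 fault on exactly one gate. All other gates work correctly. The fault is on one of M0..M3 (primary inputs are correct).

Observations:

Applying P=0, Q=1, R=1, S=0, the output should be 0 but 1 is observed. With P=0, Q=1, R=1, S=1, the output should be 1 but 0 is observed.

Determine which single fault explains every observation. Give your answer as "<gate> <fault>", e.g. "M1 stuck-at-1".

Fault-free values for test 1 (P=0, Q=1, R=1, S=0): M0=0, M1=0, M2=1, M3=0, giving Y=0. Observed 1.
Test 1: faults giving observed 1 are {M0 stuck-at-1, M1 stuck-at-1, M2 stuck-at-0, M3 stuck-at-1}.
Test 2 (P=0, Q=1, R=1, S=1): fault-free M0=0, M1=1, M2=0, M3=1 → 1; observed 0. Eliminates M1 stuck-at-1, M2 stuck-at-0, M3 stuck-at-1.
Only M0 stuck-at-1 is consistent with every test.

M0 stuck-at-1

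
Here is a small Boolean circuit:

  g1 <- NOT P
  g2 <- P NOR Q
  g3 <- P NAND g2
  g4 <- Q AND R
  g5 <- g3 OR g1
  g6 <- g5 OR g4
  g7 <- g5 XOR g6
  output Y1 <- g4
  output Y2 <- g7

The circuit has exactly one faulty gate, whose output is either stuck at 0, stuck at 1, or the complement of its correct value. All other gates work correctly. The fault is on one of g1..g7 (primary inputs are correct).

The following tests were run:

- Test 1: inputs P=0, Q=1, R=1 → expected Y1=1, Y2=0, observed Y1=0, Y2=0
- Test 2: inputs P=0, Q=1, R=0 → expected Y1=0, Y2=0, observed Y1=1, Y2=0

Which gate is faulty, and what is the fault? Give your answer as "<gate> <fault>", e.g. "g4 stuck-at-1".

Fault-free values for test 1 (P=0, Q=1, R=1): g1=1, g2=0, g3=1, g4=1, g5=1, g6=1, g7=0, giving Y1=1, Y2=0. Observed Y1=0, Y2=0.
Test 1: faults giving observed Y1=0, Y2=0 are {g4 stuck-at-0, g4 inverted output}.
Test 2 (P=0, Q=1, R=0): fault-free g1=1, g2=0, g3=1, g4=0, g5=1, g6=1, g7=0 → Y1=0, Y2=0; observed Y1=1, Y2=0. Eliminates g4 stuck-at-0.
Only g4 inverted output is consistent with every test.

g4 inverted output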